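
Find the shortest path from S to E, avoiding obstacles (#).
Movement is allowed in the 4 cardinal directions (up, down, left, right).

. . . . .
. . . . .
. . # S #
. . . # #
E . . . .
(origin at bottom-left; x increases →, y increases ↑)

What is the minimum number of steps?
7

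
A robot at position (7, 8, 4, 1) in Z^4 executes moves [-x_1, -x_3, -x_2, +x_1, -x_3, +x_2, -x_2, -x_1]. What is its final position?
(6, 7, 2, 1)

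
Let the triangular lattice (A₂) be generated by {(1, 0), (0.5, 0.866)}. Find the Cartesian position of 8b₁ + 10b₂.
(13, 8.66)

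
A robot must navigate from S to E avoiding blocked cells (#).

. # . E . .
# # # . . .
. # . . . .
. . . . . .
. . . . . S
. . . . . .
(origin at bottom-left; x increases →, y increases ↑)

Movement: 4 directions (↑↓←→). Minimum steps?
6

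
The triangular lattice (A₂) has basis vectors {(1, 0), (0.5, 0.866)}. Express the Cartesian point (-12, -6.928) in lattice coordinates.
-8b₁ - 8b₂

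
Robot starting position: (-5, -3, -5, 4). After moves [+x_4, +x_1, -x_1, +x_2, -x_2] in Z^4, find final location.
(-5, -3, -5, 5)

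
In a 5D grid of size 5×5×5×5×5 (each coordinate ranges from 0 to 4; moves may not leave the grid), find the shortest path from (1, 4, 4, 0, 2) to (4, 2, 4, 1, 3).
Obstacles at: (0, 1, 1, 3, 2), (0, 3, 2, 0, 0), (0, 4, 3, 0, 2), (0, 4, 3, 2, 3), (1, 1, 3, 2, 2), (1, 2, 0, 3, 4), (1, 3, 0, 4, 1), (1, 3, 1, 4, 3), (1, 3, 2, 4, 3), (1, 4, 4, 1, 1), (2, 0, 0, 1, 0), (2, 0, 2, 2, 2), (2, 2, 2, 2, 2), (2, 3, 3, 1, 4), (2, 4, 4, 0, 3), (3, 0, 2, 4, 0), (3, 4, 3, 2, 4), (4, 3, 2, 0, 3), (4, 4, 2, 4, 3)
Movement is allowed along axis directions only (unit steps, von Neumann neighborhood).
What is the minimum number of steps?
7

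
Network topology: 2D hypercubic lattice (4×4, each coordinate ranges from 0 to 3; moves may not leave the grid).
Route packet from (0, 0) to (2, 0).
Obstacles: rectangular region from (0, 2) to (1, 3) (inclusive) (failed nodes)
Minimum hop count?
2
(one shortest path: (0, 0) → (1, 0) → (2, 0))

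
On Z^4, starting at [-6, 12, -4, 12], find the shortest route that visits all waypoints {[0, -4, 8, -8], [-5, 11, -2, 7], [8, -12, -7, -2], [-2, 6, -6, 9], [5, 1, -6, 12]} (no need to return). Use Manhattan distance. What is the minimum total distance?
106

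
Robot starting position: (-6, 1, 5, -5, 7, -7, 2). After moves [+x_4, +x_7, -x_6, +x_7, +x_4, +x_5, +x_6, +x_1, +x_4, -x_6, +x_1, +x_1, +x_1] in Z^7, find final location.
(-2, 1, 5, -2, 8, -8, 4)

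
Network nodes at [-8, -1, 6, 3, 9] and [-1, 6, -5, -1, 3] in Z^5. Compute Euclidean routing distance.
16.4621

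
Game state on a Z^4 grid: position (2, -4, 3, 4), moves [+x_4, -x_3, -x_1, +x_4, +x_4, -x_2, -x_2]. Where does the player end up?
(1, -6, 2, 7)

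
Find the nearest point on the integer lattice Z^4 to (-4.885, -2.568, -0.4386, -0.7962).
(-5, -3, 0, -1)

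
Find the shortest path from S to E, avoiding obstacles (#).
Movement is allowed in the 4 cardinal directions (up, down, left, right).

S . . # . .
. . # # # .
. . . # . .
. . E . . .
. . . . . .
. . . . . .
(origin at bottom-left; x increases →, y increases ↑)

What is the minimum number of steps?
5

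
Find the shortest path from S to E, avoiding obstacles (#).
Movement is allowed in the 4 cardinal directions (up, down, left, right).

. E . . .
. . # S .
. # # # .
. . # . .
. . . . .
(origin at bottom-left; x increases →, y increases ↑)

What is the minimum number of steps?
3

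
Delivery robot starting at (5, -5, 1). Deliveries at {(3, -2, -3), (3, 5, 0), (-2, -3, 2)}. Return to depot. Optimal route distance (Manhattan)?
44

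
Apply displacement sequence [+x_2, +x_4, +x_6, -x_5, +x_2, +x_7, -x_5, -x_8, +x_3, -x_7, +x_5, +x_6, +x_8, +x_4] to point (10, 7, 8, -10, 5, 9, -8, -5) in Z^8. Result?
(10, 9, 9, -8, 4, 11, -8, -5)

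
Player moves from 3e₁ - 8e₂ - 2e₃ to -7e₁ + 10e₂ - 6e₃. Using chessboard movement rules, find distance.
18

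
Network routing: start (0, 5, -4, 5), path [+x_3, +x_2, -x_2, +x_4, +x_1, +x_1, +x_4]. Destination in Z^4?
(2, 5, -3, 7)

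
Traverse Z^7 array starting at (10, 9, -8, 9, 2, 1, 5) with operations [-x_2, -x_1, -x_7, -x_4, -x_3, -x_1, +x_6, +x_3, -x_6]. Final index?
(8, 8, -8, 8, 2, 1, 4)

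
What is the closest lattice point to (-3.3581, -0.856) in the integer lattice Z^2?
(-3, -1)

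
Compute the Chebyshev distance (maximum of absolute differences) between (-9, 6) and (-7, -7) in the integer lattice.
13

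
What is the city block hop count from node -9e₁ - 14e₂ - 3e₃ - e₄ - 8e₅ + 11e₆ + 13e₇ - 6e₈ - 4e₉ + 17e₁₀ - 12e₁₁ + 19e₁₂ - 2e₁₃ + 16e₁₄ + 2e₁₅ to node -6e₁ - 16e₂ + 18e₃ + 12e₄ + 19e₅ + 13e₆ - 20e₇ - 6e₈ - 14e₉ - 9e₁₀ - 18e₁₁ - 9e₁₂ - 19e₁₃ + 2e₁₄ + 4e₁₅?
204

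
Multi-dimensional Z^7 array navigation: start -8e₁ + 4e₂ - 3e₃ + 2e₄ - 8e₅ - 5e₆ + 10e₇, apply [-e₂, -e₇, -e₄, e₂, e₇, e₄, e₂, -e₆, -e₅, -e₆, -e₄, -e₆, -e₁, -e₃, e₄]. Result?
(-9, 5, -4, 2, -9, -8, 10)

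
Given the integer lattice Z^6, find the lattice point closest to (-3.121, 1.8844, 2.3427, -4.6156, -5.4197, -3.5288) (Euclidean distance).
(-3, 2, 2, -5, -5, -4)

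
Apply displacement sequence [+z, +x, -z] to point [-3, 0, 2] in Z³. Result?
(-2, 0, 2)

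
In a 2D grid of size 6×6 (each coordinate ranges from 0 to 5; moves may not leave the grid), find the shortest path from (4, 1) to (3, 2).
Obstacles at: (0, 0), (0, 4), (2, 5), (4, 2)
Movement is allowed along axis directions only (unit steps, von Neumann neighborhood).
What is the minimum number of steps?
2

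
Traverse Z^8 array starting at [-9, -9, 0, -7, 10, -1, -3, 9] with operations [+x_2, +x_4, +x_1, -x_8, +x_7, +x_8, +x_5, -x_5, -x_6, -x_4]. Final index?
(-8, -8, 0, -7, 10, -2, -2, 9)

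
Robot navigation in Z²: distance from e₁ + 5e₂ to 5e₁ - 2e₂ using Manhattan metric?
11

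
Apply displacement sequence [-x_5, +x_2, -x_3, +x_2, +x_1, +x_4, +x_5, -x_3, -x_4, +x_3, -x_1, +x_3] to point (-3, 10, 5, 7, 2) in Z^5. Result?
(-3, 12, 5, 7, 2)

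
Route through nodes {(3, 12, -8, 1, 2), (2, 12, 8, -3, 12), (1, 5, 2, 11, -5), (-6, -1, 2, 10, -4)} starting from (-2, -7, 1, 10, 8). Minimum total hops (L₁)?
105
(one optimal route: (-2, -7, 1, 10, 8) → (-6, -1, 2, 10, -4) → (1, 5, 2, 11, -5) → (3, 12, -8, 1, 2) → (2, 12, 8, -3, 12))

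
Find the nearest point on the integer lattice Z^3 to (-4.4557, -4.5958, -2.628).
(-4, -5, -3)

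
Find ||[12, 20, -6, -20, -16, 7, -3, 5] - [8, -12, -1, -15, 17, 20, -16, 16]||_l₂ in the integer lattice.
51.3615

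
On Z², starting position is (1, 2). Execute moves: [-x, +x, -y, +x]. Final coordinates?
(2, 1)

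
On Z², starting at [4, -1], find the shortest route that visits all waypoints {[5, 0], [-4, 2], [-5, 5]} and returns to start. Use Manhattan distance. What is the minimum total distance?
32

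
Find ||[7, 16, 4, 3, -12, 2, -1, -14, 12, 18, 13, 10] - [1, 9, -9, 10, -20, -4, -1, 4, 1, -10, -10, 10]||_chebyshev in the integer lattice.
28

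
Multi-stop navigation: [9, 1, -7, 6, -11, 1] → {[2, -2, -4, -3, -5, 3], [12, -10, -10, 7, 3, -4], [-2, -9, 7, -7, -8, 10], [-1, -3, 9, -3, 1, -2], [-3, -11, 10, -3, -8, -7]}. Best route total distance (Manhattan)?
166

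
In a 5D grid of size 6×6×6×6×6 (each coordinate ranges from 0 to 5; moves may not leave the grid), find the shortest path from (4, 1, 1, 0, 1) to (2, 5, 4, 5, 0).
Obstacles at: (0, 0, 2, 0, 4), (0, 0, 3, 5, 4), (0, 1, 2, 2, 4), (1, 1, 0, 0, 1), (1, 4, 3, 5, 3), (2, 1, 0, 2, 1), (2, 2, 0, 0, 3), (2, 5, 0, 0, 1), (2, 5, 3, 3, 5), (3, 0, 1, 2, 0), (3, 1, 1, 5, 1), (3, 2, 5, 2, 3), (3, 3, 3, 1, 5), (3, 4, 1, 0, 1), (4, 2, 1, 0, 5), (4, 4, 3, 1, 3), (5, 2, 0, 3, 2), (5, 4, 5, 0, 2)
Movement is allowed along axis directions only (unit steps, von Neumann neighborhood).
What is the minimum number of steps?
15
(one shortest path: (4, 1, 1, 0, 1) → (3, 1, 1, 0, 1) → (2, 1, 1, 0, 1) → (2, 2, 1, 0, 1) → (2, 3, 1, 0, 1) → (2, 4, 1, 0, 1) → (2, 5, 1, 0, 1) → (2, 5, 2, 0, 1) → (2, 5, 3, 0, 1) → (2, 5, 4, 0, 1) → (2, 5, 4, 1, 1) → (2, 5, 4, 2, 1) → (2, 5, 4, 3, 1) → (2, 5, 4, 4, 1) → (2, 5, 4, 5, 1) → (2, 5, 4, 5, 0))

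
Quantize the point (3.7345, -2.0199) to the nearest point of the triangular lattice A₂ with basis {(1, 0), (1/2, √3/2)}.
(4, -1.732)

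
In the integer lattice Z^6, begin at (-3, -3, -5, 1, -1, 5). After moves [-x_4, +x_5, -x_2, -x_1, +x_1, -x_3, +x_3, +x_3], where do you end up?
(-3, -4, -4, 0, 0, 5)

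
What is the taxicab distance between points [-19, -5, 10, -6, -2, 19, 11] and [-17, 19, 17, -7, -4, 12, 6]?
48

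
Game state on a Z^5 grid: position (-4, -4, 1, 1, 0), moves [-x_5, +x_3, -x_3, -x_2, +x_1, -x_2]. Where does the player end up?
(-3, -6, 1, 1, -1)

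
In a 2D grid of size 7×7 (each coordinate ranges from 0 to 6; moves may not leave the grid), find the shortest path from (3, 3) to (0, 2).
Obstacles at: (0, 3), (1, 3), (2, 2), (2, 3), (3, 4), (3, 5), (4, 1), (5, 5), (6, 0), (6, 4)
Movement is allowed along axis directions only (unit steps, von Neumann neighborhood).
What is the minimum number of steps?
6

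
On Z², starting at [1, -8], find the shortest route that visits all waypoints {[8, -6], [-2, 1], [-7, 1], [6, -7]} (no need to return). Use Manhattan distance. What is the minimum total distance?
31
(one optimal route: (1, -8) → (6, -7) → (8, -6) → (-2, 1) → (-7, 1))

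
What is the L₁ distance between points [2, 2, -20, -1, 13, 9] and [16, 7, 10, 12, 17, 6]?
69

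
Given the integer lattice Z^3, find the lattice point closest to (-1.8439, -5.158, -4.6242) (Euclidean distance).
(-2, -5, -5)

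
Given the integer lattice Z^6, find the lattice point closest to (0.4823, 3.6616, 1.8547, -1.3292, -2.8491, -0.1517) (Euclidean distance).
(0, 4, 2, -1, -3, 0)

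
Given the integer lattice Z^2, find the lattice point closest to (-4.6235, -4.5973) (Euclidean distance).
(-5, -5)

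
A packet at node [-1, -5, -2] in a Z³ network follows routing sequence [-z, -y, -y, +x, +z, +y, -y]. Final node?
(0, -7, -2)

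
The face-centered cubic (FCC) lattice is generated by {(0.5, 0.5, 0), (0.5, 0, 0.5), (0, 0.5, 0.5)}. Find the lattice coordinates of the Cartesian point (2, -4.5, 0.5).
-3b₁ + 7b₂ - 6b₃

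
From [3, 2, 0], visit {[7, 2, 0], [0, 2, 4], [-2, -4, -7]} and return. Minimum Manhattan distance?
52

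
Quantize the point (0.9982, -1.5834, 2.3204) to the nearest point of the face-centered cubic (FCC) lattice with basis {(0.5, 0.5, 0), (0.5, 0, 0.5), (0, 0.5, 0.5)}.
(1, -1.5, 2.5)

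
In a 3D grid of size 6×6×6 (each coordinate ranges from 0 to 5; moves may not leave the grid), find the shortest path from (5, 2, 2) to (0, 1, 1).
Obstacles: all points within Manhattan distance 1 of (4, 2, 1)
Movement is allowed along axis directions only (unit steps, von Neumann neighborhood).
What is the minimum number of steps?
7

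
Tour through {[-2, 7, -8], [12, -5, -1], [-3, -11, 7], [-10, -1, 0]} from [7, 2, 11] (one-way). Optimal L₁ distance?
101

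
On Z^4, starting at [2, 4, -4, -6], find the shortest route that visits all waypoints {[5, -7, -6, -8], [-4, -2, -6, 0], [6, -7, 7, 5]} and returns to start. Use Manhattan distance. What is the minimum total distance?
98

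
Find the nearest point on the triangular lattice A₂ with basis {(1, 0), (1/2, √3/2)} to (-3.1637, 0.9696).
(-3.5, 0.866)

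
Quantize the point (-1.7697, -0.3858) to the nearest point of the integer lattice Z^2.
(-2, 0)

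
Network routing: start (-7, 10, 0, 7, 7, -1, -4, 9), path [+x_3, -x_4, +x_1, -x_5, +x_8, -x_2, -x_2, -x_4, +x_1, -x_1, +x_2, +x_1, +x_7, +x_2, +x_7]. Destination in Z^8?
(-5, 10, 1, 5, 6, -1, -2, 10)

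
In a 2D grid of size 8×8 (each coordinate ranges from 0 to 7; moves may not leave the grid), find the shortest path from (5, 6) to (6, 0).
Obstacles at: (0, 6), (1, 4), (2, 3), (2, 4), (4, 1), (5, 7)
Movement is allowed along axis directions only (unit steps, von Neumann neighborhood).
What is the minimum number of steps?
7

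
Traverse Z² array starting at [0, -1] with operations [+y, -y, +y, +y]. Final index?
(0, 1)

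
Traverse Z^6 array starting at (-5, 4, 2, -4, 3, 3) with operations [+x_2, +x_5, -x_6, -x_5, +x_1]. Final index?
(-4, 5, 2, -4, 3, 2)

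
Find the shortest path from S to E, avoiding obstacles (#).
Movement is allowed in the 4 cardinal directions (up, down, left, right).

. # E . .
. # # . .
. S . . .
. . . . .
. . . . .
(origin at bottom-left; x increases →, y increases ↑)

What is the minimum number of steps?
5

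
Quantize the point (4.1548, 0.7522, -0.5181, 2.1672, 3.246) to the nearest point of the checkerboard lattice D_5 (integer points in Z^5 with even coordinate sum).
(4, 1, 0, 2, 3)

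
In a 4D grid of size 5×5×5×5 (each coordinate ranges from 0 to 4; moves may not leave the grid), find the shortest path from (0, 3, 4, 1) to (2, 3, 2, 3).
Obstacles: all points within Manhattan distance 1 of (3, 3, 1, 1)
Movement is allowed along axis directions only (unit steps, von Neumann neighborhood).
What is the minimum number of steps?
6
(one shortest path: (0, 3, 4, 1) → (1, 3, 4, 1) → (2, 3, 4, 1) → (2, 3, 3, 1) → (2, 3, 2, 1) → (2, 3, 2, 2) → (2, 3, 2, 3))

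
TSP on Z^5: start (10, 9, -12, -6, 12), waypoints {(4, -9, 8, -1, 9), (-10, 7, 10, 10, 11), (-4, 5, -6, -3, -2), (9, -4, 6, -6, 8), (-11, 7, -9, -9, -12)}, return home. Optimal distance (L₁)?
230
(one optimal route: (10, 9, -12, -6, 12) → (-4, 5, -6, -3, -2) → (-11, 7, -9, -9, -12) → (-10, 7, 10, 10, 11) → (4, -9, 8, -1, 9) → (9, -4, 6, -6, 8) → (10, 9, -12, -6, 12))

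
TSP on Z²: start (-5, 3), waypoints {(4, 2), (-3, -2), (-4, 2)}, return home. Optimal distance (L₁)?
28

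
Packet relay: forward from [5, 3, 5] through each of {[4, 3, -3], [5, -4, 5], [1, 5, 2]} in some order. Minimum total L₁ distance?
33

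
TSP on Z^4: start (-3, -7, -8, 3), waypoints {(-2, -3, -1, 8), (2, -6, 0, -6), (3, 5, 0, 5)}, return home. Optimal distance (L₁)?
80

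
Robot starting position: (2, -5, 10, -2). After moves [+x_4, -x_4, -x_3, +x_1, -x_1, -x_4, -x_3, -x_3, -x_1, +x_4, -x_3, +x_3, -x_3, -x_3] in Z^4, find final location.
(1, -5, 5, -2)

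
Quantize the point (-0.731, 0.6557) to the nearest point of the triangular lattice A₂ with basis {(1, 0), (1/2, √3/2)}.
(-0.5, 0.866)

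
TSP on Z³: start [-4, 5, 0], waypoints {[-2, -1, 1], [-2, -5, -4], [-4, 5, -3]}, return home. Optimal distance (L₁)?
34
(one optimal route: (-4, 5, 0) → (-2, -1, 1) → (-2, -5, -4) → (-4, 5, -3) → (-4, 5, 0))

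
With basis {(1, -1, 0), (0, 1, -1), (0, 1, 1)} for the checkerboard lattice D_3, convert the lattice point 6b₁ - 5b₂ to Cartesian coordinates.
(6, -11, 5)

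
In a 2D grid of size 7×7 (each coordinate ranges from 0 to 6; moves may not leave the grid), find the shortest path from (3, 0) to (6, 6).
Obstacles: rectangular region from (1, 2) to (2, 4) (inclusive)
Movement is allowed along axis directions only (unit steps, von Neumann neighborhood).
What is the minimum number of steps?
9
(one shortest path: (3, 0) → (4, 0) → (5, 0) → (6, 0) → (6, 1) → (6, 2) → (6, 3) → (6, 4) → (6, 5) → (6, 6))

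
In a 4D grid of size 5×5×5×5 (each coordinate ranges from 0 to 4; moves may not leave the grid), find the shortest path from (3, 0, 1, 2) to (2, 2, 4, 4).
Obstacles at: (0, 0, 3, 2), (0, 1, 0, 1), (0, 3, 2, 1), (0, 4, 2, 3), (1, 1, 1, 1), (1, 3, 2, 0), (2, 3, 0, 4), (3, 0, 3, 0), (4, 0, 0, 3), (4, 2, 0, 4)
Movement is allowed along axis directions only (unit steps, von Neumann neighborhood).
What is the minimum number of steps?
8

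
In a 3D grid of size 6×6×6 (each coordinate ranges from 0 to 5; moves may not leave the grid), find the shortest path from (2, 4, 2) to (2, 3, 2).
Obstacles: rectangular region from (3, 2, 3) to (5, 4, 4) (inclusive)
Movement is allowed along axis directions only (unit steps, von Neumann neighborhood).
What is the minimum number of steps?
1
(one shortest path: (2, 4, 2) → (2, 3, 2))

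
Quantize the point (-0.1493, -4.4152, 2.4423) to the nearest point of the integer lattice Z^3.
(0, -4, 2)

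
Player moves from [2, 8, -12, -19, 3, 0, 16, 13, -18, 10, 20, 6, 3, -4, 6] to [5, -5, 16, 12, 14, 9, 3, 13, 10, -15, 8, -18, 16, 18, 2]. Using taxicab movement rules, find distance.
236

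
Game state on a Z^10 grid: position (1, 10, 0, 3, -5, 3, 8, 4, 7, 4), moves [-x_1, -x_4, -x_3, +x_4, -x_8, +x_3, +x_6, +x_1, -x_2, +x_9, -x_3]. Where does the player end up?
(1, 9, -1, 3, -5, 4, 8, 3, 8, 4)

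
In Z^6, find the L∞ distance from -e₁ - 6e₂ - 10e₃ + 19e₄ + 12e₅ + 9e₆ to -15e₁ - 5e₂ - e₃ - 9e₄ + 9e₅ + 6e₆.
28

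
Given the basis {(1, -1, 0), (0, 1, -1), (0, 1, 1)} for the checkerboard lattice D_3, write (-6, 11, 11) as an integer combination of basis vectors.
-6b₁ - 3b₂ + 8b₃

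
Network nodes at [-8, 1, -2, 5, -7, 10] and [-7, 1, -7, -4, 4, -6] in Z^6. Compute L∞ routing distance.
16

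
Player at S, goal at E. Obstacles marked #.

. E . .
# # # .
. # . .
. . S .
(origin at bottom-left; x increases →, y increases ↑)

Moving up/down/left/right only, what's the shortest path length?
6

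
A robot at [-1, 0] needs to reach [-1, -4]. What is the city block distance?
4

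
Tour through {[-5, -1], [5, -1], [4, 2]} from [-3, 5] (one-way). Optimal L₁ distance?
22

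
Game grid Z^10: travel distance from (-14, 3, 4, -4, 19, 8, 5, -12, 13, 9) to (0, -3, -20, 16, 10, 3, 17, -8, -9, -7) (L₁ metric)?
132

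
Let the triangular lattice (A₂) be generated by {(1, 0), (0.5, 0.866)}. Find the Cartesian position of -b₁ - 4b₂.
(-3, -3.464)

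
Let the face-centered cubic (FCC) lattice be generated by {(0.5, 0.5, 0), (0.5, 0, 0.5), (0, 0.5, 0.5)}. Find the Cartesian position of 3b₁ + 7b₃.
(1.5, 5, 3.5)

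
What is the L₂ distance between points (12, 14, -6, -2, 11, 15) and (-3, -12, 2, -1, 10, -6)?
37.5233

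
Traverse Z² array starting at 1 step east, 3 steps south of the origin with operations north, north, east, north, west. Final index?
(1, 0)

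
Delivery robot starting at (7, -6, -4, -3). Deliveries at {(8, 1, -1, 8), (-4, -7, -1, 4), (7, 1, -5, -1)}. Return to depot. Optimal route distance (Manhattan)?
70
(one optimal route: (7, -6, -4, -3) → (-4, -7, -1, 4) → (8, 1, -1, 8) → (7, 1, -5, -1) → (7, -6, -4, -3))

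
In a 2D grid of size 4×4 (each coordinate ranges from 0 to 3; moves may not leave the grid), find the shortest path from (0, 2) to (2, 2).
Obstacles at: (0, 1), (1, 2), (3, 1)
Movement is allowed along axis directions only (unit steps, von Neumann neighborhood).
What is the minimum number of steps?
4
(one shortest path: (0, 2) → (0, 3) → (1, 3) → (2, 3) → (2, 2))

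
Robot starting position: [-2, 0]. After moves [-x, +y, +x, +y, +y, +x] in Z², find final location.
(-1, 3)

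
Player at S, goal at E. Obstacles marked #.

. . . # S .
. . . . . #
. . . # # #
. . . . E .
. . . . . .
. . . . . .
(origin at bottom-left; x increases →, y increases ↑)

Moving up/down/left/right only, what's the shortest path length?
7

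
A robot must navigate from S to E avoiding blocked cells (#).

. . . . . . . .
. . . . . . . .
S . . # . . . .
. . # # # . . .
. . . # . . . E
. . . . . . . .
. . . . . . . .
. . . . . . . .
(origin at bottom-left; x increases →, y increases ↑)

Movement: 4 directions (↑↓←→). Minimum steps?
11
(one shortest path: (0, 5) → (1, 5) → (2, 5) → (2, 6) → (3, 6) → (4, 6) → (5, 6) → (6, 6) → (7, 6) → (7, 5) → (7, 4) → (7, 3))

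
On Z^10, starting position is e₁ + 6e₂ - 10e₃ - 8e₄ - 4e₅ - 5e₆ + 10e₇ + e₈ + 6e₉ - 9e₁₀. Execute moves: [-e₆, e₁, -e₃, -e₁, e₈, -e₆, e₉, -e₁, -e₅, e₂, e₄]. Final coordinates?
(0, 7, -11, -7, -5, -7, 10, 2, 7, -9)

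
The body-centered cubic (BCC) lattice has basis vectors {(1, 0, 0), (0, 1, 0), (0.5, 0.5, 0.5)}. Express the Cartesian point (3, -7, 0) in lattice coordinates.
3b₁ - 7b₂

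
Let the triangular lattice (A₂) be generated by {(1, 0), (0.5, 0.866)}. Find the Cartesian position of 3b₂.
(1.5, 2.598)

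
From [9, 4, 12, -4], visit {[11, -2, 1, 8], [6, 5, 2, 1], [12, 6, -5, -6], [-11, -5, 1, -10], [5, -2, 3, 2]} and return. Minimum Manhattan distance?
154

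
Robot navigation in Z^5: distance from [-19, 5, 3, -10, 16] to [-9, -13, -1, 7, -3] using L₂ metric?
33.0151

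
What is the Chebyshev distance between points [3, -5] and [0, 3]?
8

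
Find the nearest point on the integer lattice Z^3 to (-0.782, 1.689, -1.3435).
(-1, 2, -1)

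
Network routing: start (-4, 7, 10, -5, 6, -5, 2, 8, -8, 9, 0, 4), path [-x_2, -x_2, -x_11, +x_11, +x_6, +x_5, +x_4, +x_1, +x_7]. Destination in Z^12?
(-3, 5, 10, -4, 7, -4, 3, 8, -8, 9, 0, 4)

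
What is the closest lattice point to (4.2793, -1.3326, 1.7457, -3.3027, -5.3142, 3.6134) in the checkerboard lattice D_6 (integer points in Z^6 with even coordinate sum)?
(4, -1, 2, -3, -5, 3)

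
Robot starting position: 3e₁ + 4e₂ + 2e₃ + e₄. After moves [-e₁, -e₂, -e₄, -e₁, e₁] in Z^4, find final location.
(2, 3, 2, 0)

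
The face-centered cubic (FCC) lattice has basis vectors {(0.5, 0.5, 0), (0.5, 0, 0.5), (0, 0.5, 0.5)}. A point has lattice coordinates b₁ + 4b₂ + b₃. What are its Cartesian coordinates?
(2.5, 1, 2.5)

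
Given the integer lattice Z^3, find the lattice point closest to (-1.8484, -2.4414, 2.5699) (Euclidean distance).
(-2, -2, 3)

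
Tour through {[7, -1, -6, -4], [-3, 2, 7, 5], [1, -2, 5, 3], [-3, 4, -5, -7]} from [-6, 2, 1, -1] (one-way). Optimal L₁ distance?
71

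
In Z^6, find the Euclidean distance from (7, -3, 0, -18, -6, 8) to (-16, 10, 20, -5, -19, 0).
38.7298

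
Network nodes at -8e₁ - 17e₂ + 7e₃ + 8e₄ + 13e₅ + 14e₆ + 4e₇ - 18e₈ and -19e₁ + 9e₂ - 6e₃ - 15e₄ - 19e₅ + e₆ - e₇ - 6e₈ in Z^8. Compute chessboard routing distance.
32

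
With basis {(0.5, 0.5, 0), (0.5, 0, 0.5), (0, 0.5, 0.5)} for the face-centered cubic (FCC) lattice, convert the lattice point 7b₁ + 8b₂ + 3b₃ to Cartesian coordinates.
(7.5, 5, 5.5)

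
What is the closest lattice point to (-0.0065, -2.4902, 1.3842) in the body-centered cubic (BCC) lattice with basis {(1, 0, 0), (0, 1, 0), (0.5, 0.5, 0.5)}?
(-0.5, -2.5, 1.5)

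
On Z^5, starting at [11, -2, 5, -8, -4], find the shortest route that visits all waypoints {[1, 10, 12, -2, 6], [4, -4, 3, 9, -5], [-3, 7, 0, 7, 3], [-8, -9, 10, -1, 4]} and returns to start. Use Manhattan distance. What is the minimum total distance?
170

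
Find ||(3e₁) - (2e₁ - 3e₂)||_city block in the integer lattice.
4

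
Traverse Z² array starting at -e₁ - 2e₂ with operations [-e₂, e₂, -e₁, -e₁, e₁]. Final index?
(-2, -2)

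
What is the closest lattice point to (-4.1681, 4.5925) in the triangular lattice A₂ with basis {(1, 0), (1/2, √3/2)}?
(-4.5, 4.33)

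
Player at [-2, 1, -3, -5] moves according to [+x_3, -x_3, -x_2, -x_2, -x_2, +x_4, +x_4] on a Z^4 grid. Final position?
(-2, -2, -3, -3)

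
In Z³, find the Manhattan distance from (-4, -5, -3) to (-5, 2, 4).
15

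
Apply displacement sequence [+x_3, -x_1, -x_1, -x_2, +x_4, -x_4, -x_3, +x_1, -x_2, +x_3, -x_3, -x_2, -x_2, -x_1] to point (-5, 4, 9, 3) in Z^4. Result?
(-7, 0, 9, 3)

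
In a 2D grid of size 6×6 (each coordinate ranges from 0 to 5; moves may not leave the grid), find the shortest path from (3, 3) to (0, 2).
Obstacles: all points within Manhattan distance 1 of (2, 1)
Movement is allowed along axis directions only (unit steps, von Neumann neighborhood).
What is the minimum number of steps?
4
(one shortest path: (3, 3) → (2, 3) → (1, 3) → (0, 3) → (0, 2))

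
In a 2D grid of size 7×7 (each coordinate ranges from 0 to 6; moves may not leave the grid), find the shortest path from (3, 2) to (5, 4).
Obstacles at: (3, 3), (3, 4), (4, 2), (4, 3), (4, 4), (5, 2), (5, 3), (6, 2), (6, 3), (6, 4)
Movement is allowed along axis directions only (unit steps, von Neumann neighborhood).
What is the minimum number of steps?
8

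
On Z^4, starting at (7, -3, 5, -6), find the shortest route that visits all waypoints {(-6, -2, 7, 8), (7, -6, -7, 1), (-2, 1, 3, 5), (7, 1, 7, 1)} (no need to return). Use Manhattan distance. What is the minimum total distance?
74
(one optimal route: (7, -3, 5, -6) → (7, -6, -7, 1) → (7, 1, 7, 1) → (-2, 1, 3, 5) → (-6, -2, 7, 8))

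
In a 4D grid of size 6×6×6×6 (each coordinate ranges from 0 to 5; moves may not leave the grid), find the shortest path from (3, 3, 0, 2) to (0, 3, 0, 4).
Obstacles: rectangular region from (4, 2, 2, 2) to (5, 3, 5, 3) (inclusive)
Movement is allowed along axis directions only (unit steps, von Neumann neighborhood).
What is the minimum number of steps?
5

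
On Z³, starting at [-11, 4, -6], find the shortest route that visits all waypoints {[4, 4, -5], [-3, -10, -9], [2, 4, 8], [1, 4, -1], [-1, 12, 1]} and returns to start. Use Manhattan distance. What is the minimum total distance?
110
(one optimal route: (-11, 4, -6) → (4, 4, -5) → (1, 4, -1) → (2, 4, 8) → (-1, 12, 1) → (-3, -10, -9) → (-11, 4, -6))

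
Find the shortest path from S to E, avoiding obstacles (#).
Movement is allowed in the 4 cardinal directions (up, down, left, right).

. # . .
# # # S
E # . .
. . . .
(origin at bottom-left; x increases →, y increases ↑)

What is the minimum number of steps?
6
(one shortest path: (3, 2) → (3, 1) → (2, 1) → (2, 0) → (1, 0) → (0, 0) → (0, 1))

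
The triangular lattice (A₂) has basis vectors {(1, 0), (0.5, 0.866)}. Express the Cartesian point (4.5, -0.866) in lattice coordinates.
5b₁ - b₂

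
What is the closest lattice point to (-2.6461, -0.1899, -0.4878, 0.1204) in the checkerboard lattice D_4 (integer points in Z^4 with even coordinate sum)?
(-3, 0, -1, 0)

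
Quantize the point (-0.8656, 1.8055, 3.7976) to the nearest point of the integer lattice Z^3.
(-1, 2, 4)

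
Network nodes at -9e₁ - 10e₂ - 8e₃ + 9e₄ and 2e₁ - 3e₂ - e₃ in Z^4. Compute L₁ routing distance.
34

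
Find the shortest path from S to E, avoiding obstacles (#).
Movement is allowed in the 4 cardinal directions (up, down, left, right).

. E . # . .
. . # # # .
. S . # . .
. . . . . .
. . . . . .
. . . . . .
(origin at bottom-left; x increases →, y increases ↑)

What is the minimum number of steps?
2
(one shortest path: (1, 3) → (1, 4) → (1, 5))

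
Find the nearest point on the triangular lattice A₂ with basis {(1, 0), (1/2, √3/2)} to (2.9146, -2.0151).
(3, -1.732)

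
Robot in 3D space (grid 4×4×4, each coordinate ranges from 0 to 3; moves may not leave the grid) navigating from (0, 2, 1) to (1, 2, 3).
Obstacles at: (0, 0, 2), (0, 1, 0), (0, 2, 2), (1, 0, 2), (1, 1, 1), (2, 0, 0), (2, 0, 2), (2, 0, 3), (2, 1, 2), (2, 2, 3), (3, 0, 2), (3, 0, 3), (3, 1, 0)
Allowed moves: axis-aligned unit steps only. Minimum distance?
3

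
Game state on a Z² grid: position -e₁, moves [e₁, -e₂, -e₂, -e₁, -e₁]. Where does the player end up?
(-2, -2)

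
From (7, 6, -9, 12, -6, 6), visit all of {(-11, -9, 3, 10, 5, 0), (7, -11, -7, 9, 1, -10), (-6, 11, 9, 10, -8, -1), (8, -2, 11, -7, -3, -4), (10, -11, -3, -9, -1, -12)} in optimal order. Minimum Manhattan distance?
203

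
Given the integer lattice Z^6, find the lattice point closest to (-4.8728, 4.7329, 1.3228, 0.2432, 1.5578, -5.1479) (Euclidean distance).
(-5, 5, 1, 0, 2, -5)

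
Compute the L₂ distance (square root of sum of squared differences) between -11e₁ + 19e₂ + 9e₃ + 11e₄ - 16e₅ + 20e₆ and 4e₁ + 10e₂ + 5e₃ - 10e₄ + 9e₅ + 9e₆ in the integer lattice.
38.8458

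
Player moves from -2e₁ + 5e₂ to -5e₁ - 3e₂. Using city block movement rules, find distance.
11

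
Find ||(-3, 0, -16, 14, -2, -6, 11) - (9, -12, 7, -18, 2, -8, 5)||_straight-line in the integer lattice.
43.5546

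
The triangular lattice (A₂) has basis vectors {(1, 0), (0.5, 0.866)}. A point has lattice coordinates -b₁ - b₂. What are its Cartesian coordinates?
(-1.5, -0.866)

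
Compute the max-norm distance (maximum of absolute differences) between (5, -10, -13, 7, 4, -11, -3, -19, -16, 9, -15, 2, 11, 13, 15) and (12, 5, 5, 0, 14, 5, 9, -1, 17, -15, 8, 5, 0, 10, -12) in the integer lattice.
33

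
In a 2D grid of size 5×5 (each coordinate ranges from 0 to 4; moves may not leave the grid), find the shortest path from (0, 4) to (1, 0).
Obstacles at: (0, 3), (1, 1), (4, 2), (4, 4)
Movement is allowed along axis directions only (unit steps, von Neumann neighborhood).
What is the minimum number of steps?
7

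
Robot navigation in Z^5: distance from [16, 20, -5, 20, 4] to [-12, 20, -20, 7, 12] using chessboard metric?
28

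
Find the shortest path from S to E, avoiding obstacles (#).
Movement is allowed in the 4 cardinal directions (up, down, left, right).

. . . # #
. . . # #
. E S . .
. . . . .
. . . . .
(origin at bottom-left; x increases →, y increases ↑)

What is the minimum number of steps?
1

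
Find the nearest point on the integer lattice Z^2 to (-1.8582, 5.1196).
(-2, 5)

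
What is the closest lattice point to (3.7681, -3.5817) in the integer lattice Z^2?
(4, -4)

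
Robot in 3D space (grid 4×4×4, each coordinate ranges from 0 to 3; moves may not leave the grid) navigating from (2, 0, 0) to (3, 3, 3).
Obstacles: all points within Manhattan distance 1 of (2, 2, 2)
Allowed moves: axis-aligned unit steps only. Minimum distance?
7
(one shortest path: (2, 0, 0) → (3, 0, 0) → (3, 1, 0) → (3, 2, 0) → (3, 3, 0) → (3, 3, 1) → (3, 3, 2) → (3, 3, 3))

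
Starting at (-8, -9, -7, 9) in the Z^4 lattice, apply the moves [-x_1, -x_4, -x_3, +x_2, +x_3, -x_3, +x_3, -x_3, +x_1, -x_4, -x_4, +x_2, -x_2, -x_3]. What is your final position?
(-8, -8, -9, 6)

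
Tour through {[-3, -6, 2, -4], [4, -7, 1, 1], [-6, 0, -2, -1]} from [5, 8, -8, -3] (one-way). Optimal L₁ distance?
57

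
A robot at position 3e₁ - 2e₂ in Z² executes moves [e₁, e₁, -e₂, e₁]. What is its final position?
(6, -3)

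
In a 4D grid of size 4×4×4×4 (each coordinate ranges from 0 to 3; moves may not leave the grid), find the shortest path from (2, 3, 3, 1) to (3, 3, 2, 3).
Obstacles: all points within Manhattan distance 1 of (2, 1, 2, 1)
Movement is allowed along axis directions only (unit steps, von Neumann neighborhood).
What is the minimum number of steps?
4
(one shortest path: (2, 3, 3, 1) → (3, 3, 3, 1) → (3, 3, 2, 1) → (3, 3, 2, 2) → (3, 3, 2, 3))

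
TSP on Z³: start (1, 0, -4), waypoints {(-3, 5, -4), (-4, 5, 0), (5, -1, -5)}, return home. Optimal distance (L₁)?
40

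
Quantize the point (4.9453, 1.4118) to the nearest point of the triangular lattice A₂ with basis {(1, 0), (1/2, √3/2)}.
(5, 1.732)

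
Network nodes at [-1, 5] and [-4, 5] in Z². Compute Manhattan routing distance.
3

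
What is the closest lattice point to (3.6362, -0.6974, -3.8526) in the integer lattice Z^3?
(4, -1, -4)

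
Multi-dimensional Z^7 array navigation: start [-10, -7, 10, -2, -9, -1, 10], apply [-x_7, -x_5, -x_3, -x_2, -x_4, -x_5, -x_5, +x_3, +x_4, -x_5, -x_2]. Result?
(-10, -9, 10, -2, -13, -1, 9)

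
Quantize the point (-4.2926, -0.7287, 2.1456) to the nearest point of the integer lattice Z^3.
(-4, -1, 2)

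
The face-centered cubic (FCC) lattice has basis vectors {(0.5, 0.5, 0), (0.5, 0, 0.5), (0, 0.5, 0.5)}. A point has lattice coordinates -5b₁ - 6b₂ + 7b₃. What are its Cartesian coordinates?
(-5.5, 1, 0.5)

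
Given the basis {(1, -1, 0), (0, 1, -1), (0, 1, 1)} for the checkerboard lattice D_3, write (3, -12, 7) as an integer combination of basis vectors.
3b₁ - 8b₂ - b₃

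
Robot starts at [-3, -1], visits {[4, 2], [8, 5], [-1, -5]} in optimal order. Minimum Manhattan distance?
25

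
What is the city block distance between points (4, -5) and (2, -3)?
4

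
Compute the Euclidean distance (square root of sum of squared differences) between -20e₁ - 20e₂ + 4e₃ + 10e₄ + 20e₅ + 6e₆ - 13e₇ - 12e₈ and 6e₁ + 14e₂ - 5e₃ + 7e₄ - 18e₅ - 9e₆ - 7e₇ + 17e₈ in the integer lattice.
66.8431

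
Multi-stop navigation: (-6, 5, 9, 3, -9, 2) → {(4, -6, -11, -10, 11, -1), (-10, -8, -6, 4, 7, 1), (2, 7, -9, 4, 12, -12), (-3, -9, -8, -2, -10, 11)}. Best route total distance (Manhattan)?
176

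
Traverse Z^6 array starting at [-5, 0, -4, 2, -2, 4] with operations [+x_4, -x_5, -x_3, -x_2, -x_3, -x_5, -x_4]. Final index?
(-5, -1, -6, 2, -4, 4)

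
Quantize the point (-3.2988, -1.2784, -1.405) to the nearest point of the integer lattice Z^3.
(-3, -1, -1)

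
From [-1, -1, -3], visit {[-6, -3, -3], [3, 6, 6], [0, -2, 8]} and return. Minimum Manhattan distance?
58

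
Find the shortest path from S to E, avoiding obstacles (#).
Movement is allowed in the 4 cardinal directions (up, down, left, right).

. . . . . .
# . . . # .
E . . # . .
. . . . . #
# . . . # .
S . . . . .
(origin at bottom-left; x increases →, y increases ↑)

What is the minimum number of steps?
5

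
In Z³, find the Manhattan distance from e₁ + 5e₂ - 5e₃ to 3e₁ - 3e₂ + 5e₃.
20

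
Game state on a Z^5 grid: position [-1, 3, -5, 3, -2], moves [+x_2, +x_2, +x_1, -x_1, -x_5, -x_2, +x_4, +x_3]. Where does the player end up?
(-1, 4, -4, 4, -3)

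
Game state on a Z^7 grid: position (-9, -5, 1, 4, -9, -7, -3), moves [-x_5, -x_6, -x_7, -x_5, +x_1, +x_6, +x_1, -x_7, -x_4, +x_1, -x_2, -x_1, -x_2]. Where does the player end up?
(-7, -7, 1, 3, -11, -7, -5)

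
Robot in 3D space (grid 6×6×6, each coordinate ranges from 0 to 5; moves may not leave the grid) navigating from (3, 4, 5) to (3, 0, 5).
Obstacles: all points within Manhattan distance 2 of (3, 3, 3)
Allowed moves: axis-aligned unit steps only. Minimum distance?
6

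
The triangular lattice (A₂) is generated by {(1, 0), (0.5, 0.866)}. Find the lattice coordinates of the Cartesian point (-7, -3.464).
-5b₁ - 4b₂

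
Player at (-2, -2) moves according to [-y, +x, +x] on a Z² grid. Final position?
(0, -3)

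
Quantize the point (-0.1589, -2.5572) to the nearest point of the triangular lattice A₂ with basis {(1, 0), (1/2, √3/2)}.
(-0.5, -2.598)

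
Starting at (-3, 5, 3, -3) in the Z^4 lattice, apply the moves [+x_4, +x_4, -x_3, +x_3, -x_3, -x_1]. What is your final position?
(-4, 5, 2, -1)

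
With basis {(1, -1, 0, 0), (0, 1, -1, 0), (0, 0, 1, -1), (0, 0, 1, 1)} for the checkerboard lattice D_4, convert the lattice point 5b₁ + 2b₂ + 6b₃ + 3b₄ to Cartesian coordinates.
(5, -3, 7, -3)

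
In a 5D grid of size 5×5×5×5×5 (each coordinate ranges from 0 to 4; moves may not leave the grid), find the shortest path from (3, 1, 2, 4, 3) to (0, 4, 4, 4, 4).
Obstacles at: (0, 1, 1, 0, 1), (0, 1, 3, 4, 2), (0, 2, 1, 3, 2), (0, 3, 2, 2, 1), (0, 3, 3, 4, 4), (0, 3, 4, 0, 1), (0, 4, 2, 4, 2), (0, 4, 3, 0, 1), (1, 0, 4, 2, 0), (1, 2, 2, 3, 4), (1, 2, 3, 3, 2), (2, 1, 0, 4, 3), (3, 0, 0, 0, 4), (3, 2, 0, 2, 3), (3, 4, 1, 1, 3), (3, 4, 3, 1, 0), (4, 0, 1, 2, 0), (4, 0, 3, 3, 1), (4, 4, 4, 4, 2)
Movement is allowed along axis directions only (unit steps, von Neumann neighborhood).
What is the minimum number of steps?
9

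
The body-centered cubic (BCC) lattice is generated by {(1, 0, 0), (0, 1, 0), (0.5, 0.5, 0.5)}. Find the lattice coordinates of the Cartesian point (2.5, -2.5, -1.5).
4b₁ - b₂ - 3b₃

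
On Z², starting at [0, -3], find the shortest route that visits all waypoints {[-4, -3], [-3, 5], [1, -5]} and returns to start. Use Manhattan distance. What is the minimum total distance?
30
(one optimal route: (0, -3) → (-4, -3) → (-3, 5) → (1, -5) → (0, -3))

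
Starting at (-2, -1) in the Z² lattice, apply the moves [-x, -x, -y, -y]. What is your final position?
(-4, -3)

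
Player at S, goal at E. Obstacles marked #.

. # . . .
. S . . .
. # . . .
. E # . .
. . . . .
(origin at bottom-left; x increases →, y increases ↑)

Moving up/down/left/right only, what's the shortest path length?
4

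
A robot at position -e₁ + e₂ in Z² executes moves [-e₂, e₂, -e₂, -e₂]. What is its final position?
(-1, -1)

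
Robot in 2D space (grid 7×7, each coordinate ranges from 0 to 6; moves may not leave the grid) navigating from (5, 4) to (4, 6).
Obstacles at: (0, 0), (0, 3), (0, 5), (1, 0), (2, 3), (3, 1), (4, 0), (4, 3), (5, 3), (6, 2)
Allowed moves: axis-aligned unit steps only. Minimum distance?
3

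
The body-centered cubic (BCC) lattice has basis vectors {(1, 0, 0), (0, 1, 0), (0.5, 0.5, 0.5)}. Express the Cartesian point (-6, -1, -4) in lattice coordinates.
-2b₁ + 3b₂ - 8b₃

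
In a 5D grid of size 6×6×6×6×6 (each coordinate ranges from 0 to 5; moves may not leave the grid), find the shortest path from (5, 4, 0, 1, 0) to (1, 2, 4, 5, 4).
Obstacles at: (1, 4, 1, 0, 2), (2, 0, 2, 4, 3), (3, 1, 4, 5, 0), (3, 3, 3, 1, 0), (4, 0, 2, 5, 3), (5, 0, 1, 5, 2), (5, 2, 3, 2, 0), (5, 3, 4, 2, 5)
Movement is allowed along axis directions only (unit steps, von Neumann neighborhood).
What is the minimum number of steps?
18
(one shortest path: (5, 4, 0, 1, 0) → (4, 4, 0, 1, 0) → (3, 4, 0, 1, 0) → (2, 4, 0, 1, 0) → (1, 4, 0, 1, 0) → (1, 3, 0, 1, 0) → (1, 2, 0, 1, 0) → (1, 2, 1, 1, 0) → (1, 2, 2, 1, 0) → (1, 2, 3, 1, 0) → (1, 2, 4, 1, 0) → (1, 2, 4, 2, 0) → (1, 2, 4, 3, 0) → (1, 2, 4, 4, 0) → (1, 2, 4, 5, 0) → (1, 2, 4, 5, 1) → (1, 2, 4, 5, 2) → (1, 2, 4, 5, 3) → (1, 2, 4, 5, 4))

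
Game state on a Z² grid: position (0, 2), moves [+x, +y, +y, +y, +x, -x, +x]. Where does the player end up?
(2, 5)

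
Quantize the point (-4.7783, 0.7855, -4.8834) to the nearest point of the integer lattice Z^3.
(-5, 1, -5)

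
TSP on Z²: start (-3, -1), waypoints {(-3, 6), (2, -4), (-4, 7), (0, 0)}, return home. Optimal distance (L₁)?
34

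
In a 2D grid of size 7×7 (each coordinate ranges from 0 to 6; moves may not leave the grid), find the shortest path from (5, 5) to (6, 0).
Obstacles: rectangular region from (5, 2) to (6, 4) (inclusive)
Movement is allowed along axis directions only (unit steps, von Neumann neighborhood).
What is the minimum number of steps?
8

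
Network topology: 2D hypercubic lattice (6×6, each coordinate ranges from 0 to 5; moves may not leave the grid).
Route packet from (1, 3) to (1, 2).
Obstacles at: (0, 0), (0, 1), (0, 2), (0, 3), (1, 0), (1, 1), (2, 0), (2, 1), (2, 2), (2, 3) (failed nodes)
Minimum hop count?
1
(one shortest path: (1, 3) → (1, 2))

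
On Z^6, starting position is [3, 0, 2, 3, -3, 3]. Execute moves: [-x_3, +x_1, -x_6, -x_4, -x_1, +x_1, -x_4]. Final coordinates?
(4, 0, 1, 1, -3, 2)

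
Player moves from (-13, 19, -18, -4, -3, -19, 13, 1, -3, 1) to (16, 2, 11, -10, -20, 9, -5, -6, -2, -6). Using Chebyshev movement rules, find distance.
29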